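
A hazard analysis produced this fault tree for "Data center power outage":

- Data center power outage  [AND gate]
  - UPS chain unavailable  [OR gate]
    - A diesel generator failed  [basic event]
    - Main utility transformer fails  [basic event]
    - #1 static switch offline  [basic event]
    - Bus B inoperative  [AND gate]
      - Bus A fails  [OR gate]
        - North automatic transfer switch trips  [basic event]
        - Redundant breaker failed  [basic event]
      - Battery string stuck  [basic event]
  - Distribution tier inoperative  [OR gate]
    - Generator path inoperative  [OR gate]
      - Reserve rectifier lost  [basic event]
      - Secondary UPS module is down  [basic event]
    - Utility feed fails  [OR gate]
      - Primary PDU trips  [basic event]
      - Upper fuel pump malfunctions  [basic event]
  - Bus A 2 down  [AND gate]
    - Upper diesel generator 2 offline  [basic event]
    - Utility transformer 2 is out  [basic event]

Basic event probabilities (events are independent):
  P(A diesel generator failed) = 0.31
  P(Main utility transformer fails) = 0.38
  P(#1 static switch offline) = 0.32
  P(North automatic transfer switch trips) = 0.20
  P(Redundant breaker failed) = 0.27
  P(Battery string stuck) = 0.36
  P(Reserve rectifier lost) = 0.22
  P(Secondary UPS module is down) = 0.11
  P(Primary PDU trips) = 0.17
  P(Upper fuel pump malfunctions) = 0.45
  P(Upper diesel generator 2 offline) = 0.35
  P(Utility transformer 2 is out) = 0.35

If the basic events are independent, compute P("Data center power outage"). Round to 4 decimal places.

0.0630

P(Bus A fails) [OR] = 1 − (1−0.20) × (1−0.27) = 0.416000
P(Bus B inoperative) [AND] = 0.416000 × 0.36 = 0.149760
P(UPS chain unavailable) [OR] = 1 − (1−0.31) × (1−0.38) × (1−0.32) × (1−0.149760) = 0.752662
P(Generator path inoperative) [OR] = 1 − (1−0.22) × (1−0.11) = 0.305800
P(Utility feed fails) [OR] = 1 − (1−0.17) × (1−0.45) = 0.543500
P(Distribution tier inoperative) [OR] = 1 − (1−0.305800) × (1−0.543500) = 0.683098
P(Bus A 2 down) [AND] = 0.35 × 0.35 = 0.122500
P(Data center power outage) [AND] = 0.752662 × 0.683098 × 0.122500 = 0.062982
Rounded to 4 decimal places: P(Data center power outage) ≈ 0.0630.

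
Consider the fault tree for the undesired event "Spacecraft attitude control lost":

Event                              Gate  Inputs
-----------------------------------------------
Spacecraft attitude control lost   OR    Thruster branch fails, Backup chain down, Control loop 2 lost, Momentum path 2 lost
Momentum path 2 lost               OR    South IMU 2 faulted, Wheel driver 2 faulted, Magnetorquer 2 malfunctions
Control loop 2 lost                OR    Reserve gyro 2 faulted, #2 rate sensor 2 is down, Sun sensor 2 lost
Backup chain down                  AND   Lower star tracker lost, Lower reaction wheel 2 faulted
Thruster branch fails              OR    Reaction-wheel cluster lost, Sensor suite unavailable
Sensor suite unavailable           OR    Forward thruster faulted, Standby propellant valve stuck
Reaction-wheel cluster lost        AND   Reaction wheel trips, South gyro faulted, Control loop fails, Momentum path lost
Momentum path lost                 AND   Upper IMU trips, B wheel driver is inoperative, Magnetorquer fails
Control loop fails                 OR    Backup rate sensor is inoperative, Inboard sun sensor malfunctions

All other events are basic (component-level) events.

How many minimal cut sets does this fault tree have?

11

Control loop fails [OR]: union of children's cut sets → 2 cut set(s).
Momentum path lost [AND]: one cut set from each child combined → 1 × 1 × 1 = 1 cut set(s).
Reaction-wheel cluster lost [AND]: one cut set from each child combined → 1 × 1 × 2 × 1 = 2 cut set(s).
Sensor suite unavailable [OR]: union of children's cut sets → 2 cut set(s).
Thruster branch fails [OR]: union of children's cut sets → 4 cut set(s).
Backup chain down [AND]: one cut set from each child combined → 1 × 1 = 1 cut set(s).
Control loop 2 lost [OR]: union of children's cut sets → 3 cut set(s).
Momentum path 2 lost [OR]: union of children's cut sets → 3 cut set(s).
Spacecraft attitude control lost [OR]: union of children's cut sets → 11 cut set(s).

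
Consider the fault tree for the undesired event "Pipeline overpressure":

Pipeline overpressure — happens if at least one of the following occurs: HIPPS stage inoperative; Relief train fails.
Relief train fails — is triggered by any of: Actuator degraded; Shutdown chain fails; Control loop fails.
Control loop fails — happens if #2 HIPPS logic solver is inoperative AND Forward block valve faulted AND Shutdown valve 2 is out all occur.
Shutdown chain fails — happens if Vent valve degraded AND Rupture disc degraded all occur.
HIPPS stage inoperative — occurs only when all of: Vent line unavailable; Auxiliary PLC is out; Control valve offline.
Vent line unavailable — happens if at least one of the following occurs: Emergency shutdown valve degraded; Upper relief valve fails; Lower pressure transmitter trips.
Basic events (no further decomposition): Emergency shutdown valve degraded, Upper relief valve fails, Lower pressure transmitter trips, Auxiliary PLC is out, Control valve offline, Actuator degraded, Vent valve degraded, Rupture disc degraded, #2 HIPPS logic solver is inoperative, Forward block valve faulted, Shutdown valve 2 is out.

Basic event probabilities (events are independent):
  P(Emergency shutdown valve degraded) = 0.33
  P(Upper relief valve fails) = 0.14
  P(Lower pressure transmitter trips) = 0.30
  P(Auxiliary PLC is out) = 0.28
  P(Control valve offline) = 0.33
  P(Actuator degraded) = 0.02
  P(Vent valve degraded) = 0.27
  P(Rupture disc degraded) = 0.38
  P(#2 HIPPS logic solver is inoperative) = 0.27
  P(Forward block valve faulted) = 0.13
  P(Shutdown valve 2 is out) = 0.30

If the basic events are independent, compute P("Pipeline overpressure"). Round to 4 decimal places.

P(Vent line unavailable) [OR] = 1 − (1−0.33) × (1−0.14) × (1−0.30) = 0.596660
P(HIPPS stage inoperative) [AND] = 0.596660 × 0.28 × 0.33 = 0.055131
P(Shutdown chain fails) [AND] = 0.27 × 0.38 = 0.102600
P(Control loop fails) [AND] = 0.27 × 0.13 × 0.30 = 0.010530
P(Relief train fails) [OR] = 1 − (1−0.02) × (1−0.102600) × (1−0.010530) = 0.129809
P(Pipeline overpressure) [OR] = 1 − (1−0.055131) × (1−0.129809) = 0.177784
Rounded to 4 decimal places: P(Pipeline overpressure) ≈ 0.1778.

0.1778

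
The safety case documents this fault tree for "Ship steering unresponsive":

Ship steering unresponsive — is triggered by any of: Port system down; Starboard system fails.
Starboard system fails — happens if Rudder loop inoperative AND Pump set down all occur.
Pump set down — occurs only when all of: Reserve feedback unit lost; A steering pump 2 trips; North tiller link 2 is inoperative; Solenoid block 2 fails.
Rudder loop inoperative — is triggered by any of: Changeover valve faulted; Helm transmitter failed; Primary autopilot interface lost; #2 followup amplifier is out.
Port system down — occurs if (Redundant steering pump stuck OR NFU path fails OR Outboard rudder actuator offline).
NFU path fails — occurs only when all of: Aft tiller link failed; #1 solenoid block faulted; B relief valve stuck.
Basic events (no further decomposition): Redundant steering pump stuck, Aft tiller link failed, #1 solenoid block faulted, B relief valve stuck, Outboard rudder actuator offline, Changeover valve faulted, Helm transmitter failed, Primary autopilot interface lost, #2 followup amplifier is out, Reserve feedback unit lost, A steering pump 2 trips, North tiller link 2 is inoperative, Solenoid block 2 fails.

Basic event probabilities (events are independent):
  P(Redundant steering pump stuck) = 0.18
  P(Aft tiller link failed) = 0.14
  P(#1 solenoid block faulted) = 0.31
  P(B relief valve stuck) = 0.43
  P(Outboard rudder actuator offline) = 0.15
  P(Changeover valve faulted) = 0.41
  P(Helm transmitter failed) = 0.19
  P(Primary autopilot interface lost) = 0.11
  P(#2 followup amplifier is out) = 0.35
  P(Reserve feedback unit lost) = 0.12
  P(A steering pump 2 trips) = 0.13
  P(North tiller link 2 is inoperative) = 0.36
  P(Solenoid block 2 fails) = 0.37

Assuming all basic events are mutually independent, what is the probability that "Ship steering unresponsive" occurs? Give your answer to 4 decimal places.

0.3170

P(NFU path fails) [AND] = 0.14 × 0.31 × 0.43 = 0.018662
P(Port system down) [OR] = 1 − (1−0.18) × (1−0.018662) × (1−0.15) = 0.316007
P(Rudder loop inoperative) [OR] = 1 − (1−0.41) × (1−0.19) × (1−0.11) × (1−0.35) = 0.723535
P(Pump set down) [AND] = 0.12 × 0.13 × 0.36 × 0.37 = 0.002078
P(Starboard system fails) [AND] = 0.723535 × 0.002078 = 0.001504
P(Ship steering unresponsive) [OR] = 1 − (1−0.316007) × (1−0.001504) = 0.317036
Rounded to 4 decimal places: P(Ship steering unresponsive) ≈ 0.3170.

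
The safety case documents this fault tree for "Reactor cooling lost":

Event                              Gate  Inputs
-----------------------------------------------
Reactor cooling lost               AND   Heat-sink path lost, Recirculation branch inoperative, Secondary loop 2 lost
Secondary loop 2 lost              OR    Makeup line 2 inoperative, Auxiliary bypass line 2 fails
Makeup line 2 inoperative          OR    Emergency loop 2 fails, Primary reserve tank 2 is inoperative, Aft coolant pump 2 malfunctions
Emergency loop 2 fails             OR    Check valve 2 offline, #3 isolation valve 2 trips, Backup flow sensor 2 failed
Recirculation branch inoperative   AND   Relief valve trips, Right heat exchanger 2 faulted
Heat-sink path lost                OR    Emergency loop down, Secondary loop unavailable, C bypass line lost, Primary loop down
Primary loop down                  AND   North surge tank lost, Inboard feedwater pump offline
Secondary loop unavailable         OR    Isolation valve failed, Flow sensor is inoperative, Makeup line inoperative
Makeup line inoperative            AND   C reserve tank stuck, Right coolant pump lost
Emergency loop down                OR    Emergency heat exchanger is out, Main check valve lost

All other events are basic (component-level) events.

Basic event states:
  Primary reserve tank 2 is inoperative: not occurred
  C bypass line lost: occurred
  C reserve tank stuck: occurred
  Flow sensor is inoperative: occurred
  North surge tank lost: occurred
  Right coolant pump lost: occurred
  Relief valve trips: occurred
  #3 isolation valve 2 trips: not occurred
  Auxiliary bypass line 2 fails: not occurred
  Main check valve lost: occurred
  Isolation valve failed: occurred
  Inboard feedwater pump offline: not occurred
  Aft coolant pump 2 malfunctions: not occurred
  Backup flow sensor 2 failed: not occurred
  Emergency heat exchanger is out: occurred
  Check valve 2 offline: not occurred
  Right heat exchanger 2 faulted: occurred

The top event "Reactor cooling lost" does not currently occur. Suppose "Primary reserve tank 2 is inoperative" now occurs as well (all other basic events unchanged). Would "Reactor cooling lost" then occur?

Counterfactual: set "Primary reserve tank 2 is inoperative" to occurred.
Emergency loop down [OR]: Emergency heat exchanger is out=occurs, Main check valve lost=occurs → at least one input occurs → occurs.
Makeup line inoperative [AND]: C reserve tank stuck=occurs, Right coolant pump lost=occurs → all inputs occur → occurs.
Secondary loop unavailable [OR]: Isolation valve failed=occurs, Flow sensor is inoperative=occurs, Makeup line inoperative=occurs → at least one input occurs → occurs.
Primary loop down [AND]: North surge tank lost=occurs, Inboard feedwater pump offline=not → not all inputs occur → does not occur.
Heat-sink path lost [OR]: Emergency loop down=occurs, Secondary loop unavailable=occurs, C bypass line lost=occurs, Primary loop down=not → at least one input occurs → occurs.
Recirculation branch inoperative [AND]: Relief valve trips=occurs, Right heat exchanger 2 faulted=occurs → all inputs occur → occurs.
Emergency loop 2 fails [OR]: Check valve 2 offline=not, #3 isolation valve 2 trips=not, Backup flow sensor 2 failed=not → no input occurs → does not occur.
Makeup line 2 inoperative [OR]: Emergency loop 2 fails=not, Primary reserve tank 2 is inoperative=occurs, Aft coolant pump 2 malfunctions=not → at least one input occurs → occurs.
Secondary loop 2 lost [OR]: Makeup line 2 inoperative=occurs, Auxiliary bypass line 2 fails=not → at least one input occurs → occurs.
Reactor cooling lost [AND]: Heat-sink path lost=occurs, Recirculation branch inoperative=occurs, Secondary loop 2 lost=occurs → all inputs occur → occurs.

Yes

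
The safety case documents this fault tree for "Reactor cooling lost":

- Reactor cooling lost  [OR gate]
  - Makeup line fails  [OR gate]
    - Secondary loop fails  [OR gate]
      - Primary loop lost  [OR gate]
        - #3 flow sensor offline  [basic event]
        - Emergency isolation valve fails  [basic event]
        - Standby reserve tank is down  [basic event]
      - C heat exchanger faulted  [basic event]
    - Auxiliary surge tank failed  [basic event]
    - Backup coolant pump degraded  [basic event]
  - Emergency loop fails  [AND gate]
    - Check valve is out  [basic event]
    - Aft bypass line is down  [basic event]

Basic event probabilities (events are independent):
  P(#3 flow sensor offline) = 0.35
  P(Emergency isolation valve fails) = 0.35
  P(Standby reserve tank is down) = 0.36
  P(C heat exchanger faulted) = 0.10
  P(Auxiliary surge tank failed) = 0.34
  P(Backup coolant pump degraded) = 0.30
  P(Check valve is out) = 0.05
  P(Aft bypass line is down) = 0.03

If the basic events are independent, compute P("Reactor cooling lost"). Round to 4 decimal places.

P(Primary loop lost) [OR] = 1 − (1−0.35) × (1−0.35) × (1−0.36) = 0.729600
P(Secondary loop fails) [OR] = 1 − (1−0.729600) × (1−0.10) = 0.756640
P(Makeup line fails) [OR] = 1 − (1−0.756640) × (1−0.34) × (1−0.30) = 0.887568
P(Emergency loop fails) [AND] = 0.05 × 0.03 = 0.001500
P(Reactor cooling lost) [OR] = 1 − (1−0.887568) × (1−0.001500) = 0.887737
Rounded to 4 decimal places: P(Reactor cooling lost) ≈ 0.8877.

0.8877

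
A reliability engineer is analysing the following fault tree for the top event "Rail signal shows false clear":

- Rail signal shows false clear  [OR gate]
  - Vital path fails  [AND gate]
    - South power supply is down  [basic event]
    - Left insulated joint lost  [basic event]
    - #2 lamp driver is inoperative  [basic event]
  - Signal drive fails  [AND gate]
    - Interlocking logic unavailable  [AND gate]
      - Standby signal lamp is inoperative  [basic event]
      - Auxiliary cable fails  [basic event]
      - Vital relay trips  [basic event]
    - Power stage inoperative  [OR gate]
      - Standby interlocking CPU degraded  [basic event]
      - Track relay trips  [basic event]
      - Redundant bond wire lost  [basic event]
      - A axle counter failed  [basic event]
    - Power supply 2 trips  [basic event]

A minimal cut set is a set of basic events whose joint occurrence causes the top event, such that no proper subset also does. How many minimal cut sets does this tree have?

Vital path fails [AND]: one cut set from each child combined → 1 × 1 × 1 = 1 cut set(s).
Interlocking logic unavailable [AND]: one cut set from each child combined → 1 × 1 × 1 = 1 cut set(s).
Power stage inoperative [OR]: union of children's cut sets → 4 cut set(s).
Signal drive fails [AND]: one cut set from each child combined → 1 × 4 × 1 = 4 cut set(s).
Rail signal shows false clear [OR]: union of children's cut sets → 5 cut set(s).
Minimal cut sets: {#2 lamp driver is inoperative, Left insulated joint lost, South power supply is down}; {Auxiliary cable fails, Power supply 2 trips, Standby interlocking CPU degraded, Standby signal lamp is inoperative, Vital relay trips}; {Auxiliary cable fails, Power supply 2 trips, Standby signal lamp is inoperative, Track relay trips, Vital relay trips}; {Auxiliary cable fails, Power supply 2 trips, Redundant bond wire lost, Standby signal lamp is inoperative, Vital relay trips}; {A axle counter failed, Auxiliary cable fails, Power supply 2 trips, Standby signal lamp is inoperative, Vital relay trips}.

5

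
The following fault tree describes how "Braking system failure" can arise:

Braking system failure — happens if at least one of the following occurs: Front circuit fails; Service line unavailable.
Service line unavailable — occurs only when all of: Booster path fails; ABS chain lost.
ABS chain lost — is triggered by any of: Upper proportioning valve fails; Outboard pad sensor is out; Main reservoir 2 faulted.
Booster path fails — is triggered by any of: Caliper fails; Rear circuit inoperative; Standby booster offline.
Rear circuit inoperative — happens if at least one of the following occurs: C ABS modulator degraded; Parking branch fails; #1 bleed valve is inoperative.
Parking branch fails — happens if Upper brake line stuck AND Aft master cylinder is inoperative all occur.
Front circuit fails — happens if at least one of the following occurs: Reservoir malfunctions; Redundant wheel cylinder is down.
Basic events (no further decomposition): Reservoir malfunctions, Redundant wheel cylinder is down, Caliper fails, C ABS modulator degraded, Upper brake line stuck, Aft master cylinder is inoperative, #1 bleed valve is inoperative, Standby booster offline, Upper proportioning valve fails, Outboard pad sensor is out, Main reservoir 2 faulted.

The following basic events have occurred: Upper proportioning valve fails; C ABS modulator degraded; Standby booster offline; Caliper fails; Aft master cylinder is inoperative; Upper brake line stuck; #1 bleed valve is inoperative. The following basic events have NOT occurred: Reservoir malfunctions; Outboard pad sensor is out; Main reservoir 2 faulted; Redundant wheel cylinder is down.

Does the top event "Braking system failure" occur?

Yes

Front circuit fails [OR]: Reservoir malfunctions=not, Redundant wheel cylinder is down=not → no input occurs → does not occur.
Parking branch fails [AND]: Upper brake line stuck=occurs, Aft master cylinder is inoperative=occurs → all inputs occur → occurs.
Rear circuit inoperative [OR]: C ABS modulator degraded=occurs, Parking branch fails=occurs, #1 bleed valve is inoperative=occurs → at least one input occurs → occurs.
Booster path fails [OR]: Caliper fails=occurs, Rear circuit inoperative=occurs, Standby booster offline=occurs → at least one input occurs → occurs.
ABS chain lost [OR]: Upper proportioning valve fails=occurs, Outboard pad sensor is out=not, Main reservoir 2 faulted=not → at least one input occurs → occurs.
Service line unavailable [AND]: Booster path fails=occurs, ABS chain lost=occurs → all inputs occur → occurs.
Braking system failure [OR]: Front circuit fails=not, Service line unavailable=occurs → at least one input occurs → occurs.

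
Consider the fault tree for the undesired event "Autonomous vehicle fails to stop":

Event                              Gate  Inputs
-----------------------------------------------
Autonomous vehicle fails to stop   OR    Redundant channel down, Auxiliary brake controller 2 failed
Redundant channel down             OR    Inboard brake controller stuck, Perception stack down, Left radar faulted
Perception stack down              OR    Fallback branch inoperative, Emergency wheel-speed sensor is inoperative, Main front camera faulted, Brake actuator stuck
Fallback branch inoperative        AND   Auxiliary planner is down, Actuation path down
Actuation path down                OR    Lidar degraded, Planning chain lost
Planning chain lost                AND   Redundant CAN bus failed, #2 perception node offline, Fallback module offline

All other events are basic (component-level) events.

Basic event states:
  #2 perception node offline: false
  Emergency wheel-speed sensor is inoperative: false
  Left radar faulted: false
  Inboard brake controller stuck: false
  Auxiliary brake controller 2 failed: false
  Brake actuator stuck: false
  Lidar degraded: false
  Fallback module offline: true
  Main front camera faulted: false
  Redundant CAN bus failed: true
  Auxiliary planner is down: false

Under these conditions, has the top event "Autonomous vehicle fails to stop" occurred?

No

Planning chain lost [AND]: Redundant CAN bus failed=occurs, #2 perception node offline=not, Fallback module offline=occurs → not all inputs occur → does not occur.
Actuation path down [OR]: Lidar degraded=not, Planning chain lost=not → no input occurs → does not occur.
Fallback branch inoperative [AND]: Auxiliary planner is down=not, Actuation path down=not → not all inputs occur → does not occur.
Perception stack down [OR]: Fallback branch inoperative=not, Emergency wheel-speed sensor is inoperative=not, Main front camera faulted=not, Brake actuator stuck=not → no input occurs → does not occur.
Redundant channel down [OR]: Inboard brake controller stuck=not, Perception stack down=not, Left radar faulted=not → no input occurs → does not occur.
Autonomous vehicle fails to stop [OR]: Redundant channel down=not, Auxiliary brake controller 2 failed=not → no input occurs → does not occur.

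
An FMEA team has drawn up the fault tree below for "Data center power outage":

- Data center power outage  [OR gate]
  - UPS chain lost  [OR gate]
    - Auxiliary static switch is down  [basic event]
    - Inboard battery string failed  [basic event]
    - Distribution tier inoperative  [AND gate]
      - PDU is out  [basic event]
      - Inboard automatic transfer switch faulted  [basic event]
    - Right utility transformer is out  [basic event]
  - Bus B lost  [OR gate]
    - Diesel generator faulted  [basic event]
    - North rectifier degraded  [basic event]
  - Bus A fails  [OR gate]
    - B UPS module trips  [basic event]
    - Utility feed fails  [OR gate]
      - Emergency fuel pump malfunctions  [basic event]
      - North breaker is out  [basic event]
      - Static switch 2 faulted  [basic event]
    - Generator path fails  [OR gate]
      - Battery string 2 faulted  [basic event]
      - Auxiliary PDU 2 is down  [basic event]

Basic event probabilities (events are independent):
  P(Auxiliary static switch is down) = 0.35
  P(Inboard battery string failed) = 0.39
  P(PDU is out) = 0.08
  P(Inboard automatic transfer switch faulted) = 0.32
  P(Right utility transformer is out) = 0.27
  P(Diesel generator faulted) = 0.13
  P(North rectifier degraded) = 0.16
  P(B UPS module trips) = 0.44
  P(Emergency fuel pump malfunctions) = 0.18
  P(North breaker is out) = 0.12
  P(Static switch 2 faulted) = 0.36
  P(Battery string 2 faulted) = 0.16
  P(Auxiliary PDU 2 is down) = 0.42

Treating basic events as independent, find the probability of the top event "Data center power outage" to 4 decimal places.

P(Distribution tier inoperative) [AND] = 0.08 × 0.32 = 0.025600
P(UPS chain lost) [OR] = 1 − (1−0.35) × (1−0.39) × (1−0.025600) × (1−0.27) = 0.717965
P(Bus B lost) [OR] = 1 − (1−0.13) × (1−0.16) = 0.269200
P(Utility feed fails) [OR] = 1 − (1−0.18) × (1−0.12) × (1−0.36) = 0.538176
P(Generator path fails) [OR] = 1 − (1−0.16) × (1−0.42) = 0.512800
P(Bus A fails) [OR] = 1 − (1−0.44) × (1−0.538176) × (1−0.512800) = 0.874000
P(Data center power outage) [OR] = 1 − (1−0.717965) × (1−0.269200) × (1−0.874000) = 0.974030
Rounded to 4 decimal places: P(Data center power outage) ≈ 0.9740.

0.9740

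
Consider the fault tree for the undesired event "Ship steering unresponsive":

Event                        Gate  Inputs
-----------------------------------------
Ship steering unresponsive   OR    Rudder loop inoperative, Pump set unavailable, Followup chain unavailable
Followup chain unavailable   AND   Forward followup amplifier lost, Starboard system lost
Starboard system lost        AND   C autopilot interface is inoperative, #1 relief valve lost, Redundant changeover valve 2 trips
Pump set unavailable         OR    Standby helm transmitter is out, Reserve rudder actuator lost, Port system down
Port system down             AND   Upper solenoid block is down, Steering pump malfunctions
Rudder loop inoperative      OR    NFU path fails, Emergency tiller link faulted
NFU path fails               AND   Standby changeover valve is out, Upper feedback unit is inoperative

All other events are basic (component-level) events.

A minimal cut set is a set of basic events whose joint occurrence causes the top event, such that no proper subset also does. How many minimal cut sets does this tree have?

NFU path fails [AND]: one cut set from each child combined → 1 × 1 = 1 cut set(s).
Rudder loop inoperative [OR]: union of children's cut sets → 2 cut set(s).
Port system down [AND]: one cut set from each child combined → 1 × 1 = 1 cut set(s).
Pump set unavailable [OR]: union of children's cut sets → 3 cut set(s).
Starboard system lost [AND]: one cut set from each child combined → 1 × 1 × 1 = 1 cut set(s).
Followup chain unavailable [AND]: one cut set from each child combined → 1 × 1 = 1 cut set(s).
Ship steering unresponsive [OR]: union of children's cut sets → 6 cut set(s).
Minimal cut sets: {Standby changeover valve is out, Upper feedback unit is inoperative}; {Emergency tiller link faulted}; {Standby helm transmitter is out}; {Reserve rudder actuator lost}; {Steering pump malfunctions, Upper solenoid block is down}; {#1 relief valve lost, C autopilot interface is inoperative, Forward followup amplifier lost, Redundant changeover valve 2 trips}.

6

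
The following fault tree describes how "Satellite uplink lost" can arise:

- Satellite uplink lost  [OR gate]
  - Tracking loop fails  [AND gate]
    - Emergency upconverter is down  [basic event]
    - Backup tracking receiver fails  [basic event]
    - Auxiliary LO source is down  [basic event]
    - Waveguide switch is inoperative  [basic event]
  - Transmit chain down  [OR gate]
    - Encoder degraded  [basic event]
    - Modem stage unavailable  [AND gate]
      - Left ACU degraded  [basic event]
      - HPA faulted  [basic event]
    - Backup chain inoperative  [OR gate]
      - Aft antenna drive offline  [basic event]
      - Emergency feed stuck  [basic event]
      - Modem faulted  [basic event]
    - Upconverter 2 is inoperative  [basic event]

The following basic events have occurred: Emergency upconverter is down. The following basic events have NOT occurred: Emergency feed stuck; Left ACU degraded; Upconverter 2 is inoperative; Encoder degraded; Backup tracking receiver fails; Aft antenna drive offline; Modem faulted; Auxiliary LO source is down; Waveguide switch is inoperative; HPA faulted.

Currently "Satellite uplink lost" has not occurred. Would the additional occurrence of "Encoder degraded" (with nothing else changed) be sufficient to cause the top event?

Yes

Counterfactual: set "Encoder degraded" to occurred.
Tracking loop fails [AND]: Emergency upconverter is down=occurs, Backup tracking receiver fails=not, Auxiliary LO source is down=not, Waveguide switch is inoperative=not → not all inputs occur → does not occur.
Modem stage unavailable [AND]: Left ACU degraded=not, HPA faulted=not → not all inputs occur → does not occur.
Backup chain inoperative [OR]: Aft antenna drive offline=not, Emergency feed stuck=not, Modem faulted=not → no input occurs → does not occur.
Transmit chain down [OR]: Encoder degraded=occurs, Modem stage unavailable=not, Backup chain inoperative=not, Upconverter 2 is inoperative=not → at least one input occurs → occurs.
Satellite uplink lost [OR]: Tracking loop fails=not, Transmit chain down=occurs → at least one input occurs → occurs.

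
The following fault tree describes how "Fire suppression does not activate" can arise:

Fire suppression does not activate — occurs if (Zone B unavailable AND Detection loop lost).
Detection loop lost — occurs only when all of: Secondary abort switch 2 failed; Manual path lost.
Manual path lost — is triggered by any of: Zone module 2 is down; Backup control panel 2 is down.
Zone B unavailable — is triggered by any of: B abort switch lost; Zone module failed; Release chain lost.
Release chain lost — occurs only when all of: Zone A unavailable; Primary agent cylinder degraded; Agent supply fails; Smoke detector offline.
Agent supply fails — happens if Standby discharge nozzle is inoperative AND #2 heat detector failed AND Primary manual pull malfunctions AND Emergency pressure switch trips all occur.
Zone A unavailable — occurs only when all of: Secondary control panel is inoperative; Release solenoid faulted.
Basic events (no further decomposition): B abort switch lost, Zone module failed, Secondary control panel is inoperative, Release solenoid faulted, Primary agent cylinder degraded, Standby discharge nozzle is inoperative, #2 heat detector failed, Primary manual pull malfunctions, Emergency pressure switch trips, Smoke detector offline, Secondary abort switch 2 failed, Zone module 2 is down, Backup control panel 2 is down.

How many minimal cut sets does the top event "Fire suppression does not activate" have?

Zone A unavailable [AND]: one cut set from each child combined → 1 × 1 = 1 cut set(s).
Agent supply fails [AND]: one cut set from each child combined → 1 × 1 × 1 × 1 = 1 cut set(s).
Release chain lost [AND]: one cut set from each child combined → 1 × 1 × 1 × 1 = 1 cut set(s).
Zone B unavailable [OR]: union of children's cut sets → 3 cut set(s).
Manual path lost [OR]: union of children's cut sets → 2 cut set(s).
Detection loop lost [AND]: one cut set from each child combined → 1 × 2 = 2 cut set(s).
Fire suppression does not activate [AND]: one cut set from each child combined → 3 × 2 = 6 cut set(s).
Minimal cut sets: {B abort switch lost, Secondary abort switch 2 failed, Zone module 2 is down}; {B abort switch lost, Backup control panel 2 is down, Secondary abort switch 2 failed}; {Secondary abort switch 2 failed, Zone module 2 is down, Zone module failed}; {Backup control panel 2 is down, Secondary abort switch 2 failed, Zone module failed}; {#2 heat detector failed, Emergency pressure switch trips, Primary agent cylinder degraded, Primary manual pull malfunctions, Release solenoid faulted, Secondary abort switch 2 failed, Secondary control panel is inoperative, Smoke detector offline, Standby discharge nozzle is inoperative, Zone module 2 is down}; {#2 heat detector failed, Backup control panel 2 is down, Emergency pressure switch trips, Primary agent cylinder degraded, Primary manual pull malfunctions, Release solenoid faulted, Secondary abort switch 2 failed, Secondary control panel is inoperative, Smoke detector offline, Standby discharge nozzle is inoperative}.

6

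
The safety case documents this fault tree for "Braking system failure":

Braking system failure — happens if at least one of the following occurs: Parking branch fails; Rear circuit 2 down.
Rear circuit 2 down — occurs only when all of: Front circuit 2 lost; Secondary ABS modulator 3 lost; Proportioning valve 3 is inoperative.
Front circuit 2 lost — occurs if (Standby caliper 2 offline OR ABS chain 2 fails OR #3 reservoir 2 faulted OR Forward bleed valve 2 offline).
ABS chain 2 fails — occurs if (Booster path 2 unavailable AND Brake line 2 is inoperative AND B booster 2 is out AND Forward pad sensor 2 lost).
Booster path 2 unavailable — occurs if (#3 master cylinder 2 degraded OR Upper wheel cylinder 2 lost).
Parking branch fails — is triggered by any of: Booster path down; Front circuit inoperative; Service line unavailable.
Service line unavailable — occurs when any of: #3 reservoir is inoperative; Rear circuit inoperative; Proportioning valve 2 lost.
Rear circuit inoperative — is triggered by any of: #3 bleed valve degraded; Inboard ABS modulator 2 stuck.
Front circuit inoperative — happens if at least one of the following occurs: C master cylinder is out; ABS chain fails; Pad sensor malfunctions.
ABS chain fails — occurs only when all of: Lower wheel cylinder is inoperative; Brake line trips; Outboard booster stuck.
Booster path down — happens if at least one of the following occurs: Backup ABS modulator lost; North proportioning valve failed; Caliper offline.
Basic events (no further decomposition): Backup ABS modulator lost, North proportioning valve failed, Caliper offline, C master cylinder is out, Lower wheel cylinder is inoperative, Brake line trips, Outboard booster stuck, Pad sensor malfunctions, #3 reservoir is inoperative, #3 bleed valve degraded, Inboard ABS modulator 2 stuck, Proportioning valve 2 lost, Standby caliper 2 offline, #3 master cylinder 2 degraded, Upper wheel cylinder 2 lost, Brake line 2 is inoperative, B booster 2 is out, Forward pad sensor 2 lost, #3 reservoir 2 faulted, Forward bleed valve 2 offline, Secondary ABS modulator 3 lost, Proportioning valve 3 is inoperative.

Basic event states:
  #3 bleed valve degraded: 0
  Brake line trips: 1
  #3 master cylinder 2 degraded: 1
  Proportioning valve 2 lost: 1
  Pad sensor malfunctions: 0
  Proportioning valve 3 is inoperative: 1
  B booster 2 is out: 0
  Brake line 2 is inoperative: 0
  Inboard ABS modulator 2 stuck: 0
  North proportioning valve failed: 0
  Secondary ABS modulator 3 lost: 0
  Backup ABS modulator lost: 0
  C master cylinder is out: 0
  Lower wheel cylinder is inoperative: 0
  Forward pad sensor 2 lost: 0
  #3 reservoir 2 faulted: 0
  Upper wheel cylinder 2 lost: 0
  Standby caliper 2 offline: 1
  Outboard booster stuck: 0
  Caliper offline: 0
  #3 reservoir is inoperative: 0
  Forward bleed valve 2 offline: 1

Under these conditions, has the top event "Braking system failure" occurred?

Yes

Booster path down [OR]: Backup ABS modulator lost=not, North proportioning valve failed=not, Caliper offline=not → no input occurs → does not occur.
ABS chain fails [AND]: Lower wheel cylinder is inoperative=not, Brake line trips=occurs, Outboard booster stuck=not → not all inputs occur → does not occur.
Front circuit inoperative [OR]: C master cylinder is out=not, ABS chain fails=not, Pad sensor malfunctions=not → no input occurs → does not occur.
Rear circuit inoperative [OR]: #3 bleed valve degraded=not, Inboard ABS modulator 2 stuck=not → no input occurs → does not occur.
Service line unavailable [OR]: #3 reservoir is inoperative=not, Rear circuit inoperative=not, Proportioning valve 2 lost=occurs → at least one input occurs → occurs.
Parking branch fails [OR]: Booster path down=not, Front circuit inoperative=not, Service line unavailable=occurs → at least one input occurs → occurs.
Booster path 2 unavailable [OR]: #3 master cylinder 2 degraded=occurs, Upper wheel cylinder 2 lost=not → at least one input occurs → occurs.
ABS chain 2 fails [AND]: Booster path 2 unavailable=occurs, Brake line 2 is inoperative=not, B booster 2 is out=not, Forward pad sensor 2 lost=not → not all inputs occur → does not occur.
Front circuit 2 lost [OR]: Standby caliper 2 offline=occurs, ABS chain 2 fails=not, #3 reservoir 2 faulted=not, Forward bleed valve 2 offline=occurs → at least one input occurs → occurs.
Rear circuit 2 down [AND]: Front circuit 2 lost=occurs, Secondary ABS modulator 3 lost=not, Proportioning valve 3 is inoperative=occurs → not all inputs occur → does not occur.
Braking system failure [OR]: Parking branch fails=occurs, Rear circuit 2 down=not → at least one input occurs → occurs.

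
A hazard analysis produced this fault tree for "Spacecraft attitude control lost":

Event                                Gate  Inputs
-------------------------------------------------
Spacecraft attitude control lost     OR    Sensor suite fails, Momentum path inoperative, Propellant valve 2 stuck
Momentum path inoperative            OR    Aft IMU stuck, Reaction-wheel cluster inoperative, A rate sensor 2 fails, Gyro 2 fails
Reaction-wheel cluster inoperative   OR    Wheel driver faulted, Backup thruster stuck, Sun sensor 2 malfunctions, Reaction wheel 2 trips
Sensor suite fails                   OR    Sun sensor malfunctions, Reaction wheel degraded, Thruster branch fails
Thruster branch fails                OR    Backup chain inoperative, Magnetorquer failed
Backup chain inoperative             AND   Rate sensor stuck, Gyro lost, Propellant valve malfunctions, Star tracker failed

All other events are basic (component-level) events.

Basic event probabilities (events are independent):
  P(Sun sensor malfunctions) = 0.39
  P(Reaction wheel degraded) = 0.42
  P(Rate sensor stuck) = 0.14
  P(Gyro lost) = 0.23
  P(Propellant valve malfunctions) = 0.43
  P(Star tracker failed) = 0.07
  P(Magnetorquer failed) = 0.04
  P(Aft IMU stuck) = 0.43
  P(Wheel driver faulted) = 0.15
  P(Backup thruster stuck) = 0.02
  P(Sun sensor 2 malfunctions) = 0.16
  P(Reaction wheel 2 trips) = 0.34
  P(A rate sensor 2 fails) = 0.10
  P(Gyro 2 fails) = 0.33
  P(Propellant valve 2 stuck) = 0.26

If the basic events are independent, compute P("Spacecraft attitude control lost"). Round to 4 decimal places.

P(Backup chain inoperative) [AND] = 0.14 × 0.23 × 0.43 × 0.07 = 0.000969
P(Thruster branch fails) [OR] = 1 − (1−0.000969) × (1−0.04) = 0.040930
P(Sensor suite fails) [OR] = 1 − (1−0.39) × (1−0.42) × (1−0.040930) = 0.660681
P(Reaction-wheel cluster inoperative) [OR] = 1 − (1−0.15) × (1−0.02) × (1−0.16) × (1−0.34) = 0.538185
P(Momentum path inoperative) [OR] = 1 − (1−0.43) × (1−0.538185) × (1−0.10) × (1−0.33) = 0.841270
P(Spacecraft attitude control lost) [OR] = 1 − (1−0.660681) × (1−0.841270) × (1−0.26) = 0.960144
Rounded to 4 decimal places: P(Spacecraft attitude control lost) ≈ 0.9601.

0.9601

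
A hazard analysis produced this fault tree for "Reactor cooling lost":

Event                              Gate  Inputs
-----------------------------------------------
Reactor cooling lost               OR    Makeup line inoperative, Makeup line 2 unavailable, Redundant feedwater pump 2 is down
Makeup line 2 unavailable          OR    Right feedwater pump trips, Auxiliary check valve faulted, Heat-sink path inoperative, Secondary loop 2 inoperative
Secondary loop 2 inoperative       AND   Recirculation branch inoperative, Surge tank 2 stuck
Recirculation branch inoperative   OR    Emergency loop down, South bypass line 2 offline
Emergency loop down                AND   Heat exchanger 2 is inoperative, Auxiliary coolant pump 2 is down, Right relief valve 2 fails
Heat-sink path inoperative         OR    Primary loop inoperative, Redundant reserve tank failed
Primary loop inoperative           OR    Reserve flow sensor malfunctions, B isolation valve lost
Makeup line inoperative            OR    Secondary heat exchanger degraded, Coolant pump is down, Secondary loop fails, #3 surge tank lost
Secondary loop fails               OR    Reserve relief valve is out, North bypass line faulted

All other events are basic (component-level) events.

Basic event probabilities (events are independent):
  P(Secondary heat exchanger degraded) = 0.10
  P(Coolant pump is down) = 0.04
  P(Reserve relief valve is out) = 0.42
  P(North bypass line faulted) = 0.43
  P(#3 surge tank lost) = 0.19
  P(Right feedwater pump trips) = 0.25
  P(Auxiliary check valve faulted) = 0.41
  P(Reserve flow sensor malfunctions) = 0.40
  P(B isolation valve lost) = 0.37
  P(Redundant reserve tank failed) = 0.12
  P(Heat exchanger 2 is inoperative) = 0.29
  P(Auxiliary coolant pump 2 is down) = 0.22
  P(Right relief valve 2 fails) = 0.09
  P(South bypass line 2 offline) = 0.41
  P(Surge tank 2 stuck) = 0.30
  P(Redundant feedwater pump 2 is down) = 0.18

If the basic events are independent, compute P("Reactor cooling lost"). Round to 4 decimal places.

0.9755

P(Secondary loop fails) [OR] = 1 − (1−0.42) × (1−0.43) = 0.669400
P(Makeup line inoperative) [OR] = 1 − (1−0.10) × (1−0.04) × (1−0.669400) × (1−0.19) = 0.768633
P(Primary loop inoperative) [OR] = 1 − (1−0.40) × (1−0.37) = 0.622000
P(Heat-sink path inoperative) [OR] = 1 − (1−0.622000) × (1−0.12) = 0.667360
P(Emergency loop down) [AND] = 0.29 × 0.22 × 0.09 = 0.005742
P(Recirculation branch inoperative) [OR] = 1 − (1−0.005742) × (1−0.41) = 0.413388
P(Secondary loop 2 inoperative) [AND] = 0.413388 × 0.30 = 0.124016
P(Makeup line 2 unavailable) [OR] = 1 − (1−0.25) × (1−0.41) × (1−0.667360) × (1−0.124016) = 0.871061
P(Reactor cooling lost) [OR] = 1 − (1−0.768633) × (1−0.871061) × (1−0.18) = 0.975538
Rounded to 4 decimal places: P(Reactor cooling lost) ≈ 0.9755.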